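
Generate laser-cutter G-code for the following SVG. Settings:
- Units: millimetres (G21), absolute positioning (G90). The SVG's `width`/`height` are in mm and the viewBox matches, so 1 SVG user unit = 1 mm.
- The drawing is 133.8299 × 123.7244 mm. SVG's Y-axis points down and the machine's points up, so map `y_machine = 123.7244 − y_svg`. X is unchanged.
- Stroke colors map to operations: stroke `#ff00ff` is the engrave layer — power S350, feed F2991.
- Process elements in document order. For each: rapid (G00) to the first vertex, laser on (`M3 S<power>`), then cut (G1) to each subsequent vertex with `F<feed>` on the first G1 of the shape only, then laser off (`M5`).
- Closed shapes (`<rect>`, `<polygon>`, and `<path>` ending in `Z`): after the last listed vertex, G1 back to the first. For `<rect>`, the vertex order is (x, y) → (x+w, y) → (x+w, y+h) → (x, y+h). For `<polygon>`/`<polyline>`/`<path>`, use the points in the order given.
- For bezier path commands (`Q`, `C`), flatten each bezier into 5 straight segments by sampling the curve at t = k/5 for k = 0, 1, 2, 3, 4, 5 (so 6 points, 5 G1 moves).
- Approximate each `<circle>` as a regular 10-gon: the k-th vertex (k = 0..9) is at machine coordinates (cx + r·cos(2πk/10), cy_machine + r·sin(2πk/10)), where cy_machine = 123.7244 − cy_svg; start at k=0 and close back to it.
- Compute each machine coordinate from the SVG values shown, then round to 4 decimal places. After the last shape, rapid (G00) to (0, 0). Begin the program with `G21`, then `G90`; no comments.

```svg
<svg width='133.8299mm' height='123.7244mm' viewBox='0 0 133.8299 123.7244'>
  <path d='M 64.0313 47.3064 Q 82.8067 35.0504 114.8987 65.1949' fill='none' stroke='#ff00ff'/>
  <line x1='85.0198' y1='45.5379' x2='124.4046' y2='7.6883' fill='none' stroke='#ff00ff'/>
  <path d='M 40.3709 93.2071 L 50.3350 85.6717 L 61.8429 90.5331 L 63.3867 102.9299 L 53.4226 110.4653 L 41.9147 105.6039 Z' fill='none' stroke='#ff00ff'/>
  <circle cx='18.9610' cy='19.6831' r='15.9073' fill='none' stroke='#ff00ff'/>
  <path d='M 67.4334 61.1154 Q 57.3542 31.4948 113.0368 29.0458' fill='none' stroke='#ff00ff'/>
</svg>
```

1 u = 1 mm; y_m = 123.7244 − y.

[1] `<path>` quadratic bezier, #ff00ff→engrave S350 F2991: (64.0313,76.4180) → (72.0741,79.6244) → (81.1823,79.4387) → (91.3558,75.8610) → (102.5946,68.8913) → (114.8987,58.5295)

[2] `<line>` line segment, #ff00ff→engrave S350 F2991: (85.0198,78.1865) → (124.4046,116.0361)

[3] `<path>` regular polygon, #ff00ff→engrave S350 F2991: (40.3709,30.5173) → (50.3350,38.0527) → (61.8429,33.1913) → (63.3867,20.7945) → (53.4226,13.2591) → (41.9147,18.1205) → (40.3709,30.5173) (closed)

[4] `<circle>` circle, #ff00ff→engrave S350 F2991: (34.8683,104.0413) → (31.8303,113.3914) → (23.8766,119.1700) → (14.0454,119.1700) → (6.0917,113.3914) → (3.0537,104.0413) → (6.0917,94.6912) → (14.0454,88.9126) → (23.8766,88.9126) → (31.8303,94.6912) → (34.8683,104.0413) (closed)

[5] `<path>` quadratic bezier, #ff00ff→engrave S350 F2991: (67.4334,62.6090) → (66.0322,73.3704) → (69.8919,81.9580) → (79.0126,88.3719) → (93.3942,92.6121) → (113.0368,94.6786)

G21
G90
G00 X64.0313 Y76.4180
M3 S350
G1 X72.0741 Y79.6244 F2991
G1 X81.1823 Y79.4387
G1 X91.3558 Y75.8610
G1 X102.5946 Y68.8913
G1 X114.8987 Y58.5295
M5
G00 X85.0198 Y78.1865
M3 S350
G1 X124.4046 Y116.0361 F2991
M5
G00 X40.3709 Y30.5173
M3 S350
G1 X50.3350 Y38.0527 F2991
G1 X61.8429 Y33.1913
G1 X63.3867 Y20.7945
G1 X53.4226 Y13.2591
G1 X41.9147 Y18.1205
G1 X40.3709 Y30.5173
M5
G00 X34.8683 Y104.0413
M3 S350
G1 X31.8303 Y113.3914 F2991
G1 X23.8766 Y119.1700
G1 X14.0454 Y119.1700
G1 X6.0917 Y113.3914
G1 X3.0537 Y104.0413
G1 X6.0917 Y94.6912
G1 X14.0454 Y88.9126
G1 X23.8766 Y88.9126
G1 X31.8303 Y94.6912
G1 X34.8683 Y104.0413
M5
G00 X67.4334 Y62.6090
M3 S350
G1 X66.0322 Y73.3704 F2991
G1 X69.8919 Y81.9580
G1 X79.0126 Y88.3719
G1 X93.3942 Y92.6121
G1 X113.0368 Y94.6786
M5
G00 X0.0000 Y0.0000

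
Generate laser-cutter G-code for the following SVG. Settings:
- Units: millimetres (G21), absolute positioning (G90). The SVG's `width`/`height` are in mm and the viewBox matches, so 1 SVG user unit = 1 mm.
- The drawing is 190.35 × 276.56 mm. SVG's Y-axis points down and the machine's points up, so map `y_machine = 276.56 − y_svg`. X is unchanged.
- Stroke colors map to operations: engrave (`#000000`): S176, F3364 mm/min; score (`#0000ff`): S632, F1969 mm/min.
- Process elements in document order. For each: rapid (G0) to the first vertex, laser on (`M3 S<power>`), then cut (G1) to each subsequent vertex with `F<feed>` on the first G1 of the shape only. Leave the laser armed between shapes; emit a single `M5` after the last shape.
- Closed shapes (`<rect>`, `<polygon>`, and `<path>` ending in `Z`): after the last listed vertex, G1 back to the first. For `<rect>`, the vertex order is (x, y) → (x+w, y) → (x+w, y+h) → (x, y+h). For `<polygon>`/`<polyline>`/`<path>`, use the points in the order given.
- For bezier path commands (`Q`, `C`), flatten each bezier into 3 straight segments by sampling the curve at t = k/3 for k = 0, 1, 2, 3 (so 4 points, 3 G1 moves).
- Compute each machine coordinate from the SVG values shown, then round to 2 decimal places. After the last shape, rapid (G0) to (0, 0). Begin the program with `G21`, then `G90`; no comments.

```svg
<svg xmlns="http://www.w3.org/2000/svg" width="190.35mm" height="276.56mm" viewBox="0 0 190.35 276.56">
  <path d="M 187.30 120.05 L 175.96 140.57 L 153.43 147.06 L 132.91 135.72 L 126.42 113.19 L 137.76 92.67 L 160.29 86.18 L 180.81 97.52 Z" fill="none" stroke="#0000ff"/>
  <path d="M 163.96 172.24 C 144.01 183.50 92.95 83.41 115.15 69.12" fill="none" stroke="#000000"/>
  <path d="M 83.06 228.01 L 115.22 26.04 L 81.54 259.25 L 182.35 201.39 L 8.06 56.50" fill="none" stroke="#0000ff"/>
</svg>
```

G21
G90
G0 X187.30 Y156.51
M3 S632
G1 X175.96 Y135.99 F1969
G1 X153.43 Y129.50
G1 X132.91 Y140.84
G1 X126.42 Y163.37
G1 X137.76 Y183.89
G1 X160.29 Y190.38
G1 X180.81 Y179.04
G1 X187.30 Y156.51
G0 X163.96 Y104.32
M3 S176
G1 X137.51 Y122.87 F3364
G1 X113.50 Y171.85
G1 X115.15 Y207.44
G0 X83.06 Y48.55
M3 S632
G1 X115.22 Y250.52 F1969
G1 X81.54 Y17.31
G1 X182.35 Y75.17
G1 X8.06 Y220.06
M5
G0 X0.00 Y0.00

viewBox `0 0 190.35 276.56` with mm width/height → 1 unit = 1 mm. Flip: y_m = 276.56 − y_svg.

**Shape 1** — `<path>` regular polygon, stroke `#0000ff` → score (S632, F1969). Machine vertices: (187.30,156.51) → (175.96,135.99) → (153.43,129.50) → (132.91,140.84) → (126.42,163.37) → (137.76,183.89) → (160.29,190.38) → (180.81,179.04) → (187.30,156.51). Closed: final G1 returns to the first vertex.

**Shape 2** — `<path>` cubic bezier, stroke `#000000` → engrave (S176, F3364). Control points (SVG): P0=(163.96,172.24), P1=(144.01,183.50), P2=(92.95,83.41), P3=(115.15,69.12); sampled at t=k/3. Machine vertices: (163.96,104.32) → (137.51,122.87) → (113.50,171.85) → (115.15,207.44). Open path.

**Shape 3** — `<path>` open polyline, stroke `#0000ff` → score (S632, F1969). Machine vertices: (83.06,48.55) → (115.22,250.52) → (81.54,17.31) → (182.35,75.17) → (8.06,220.06). Open path.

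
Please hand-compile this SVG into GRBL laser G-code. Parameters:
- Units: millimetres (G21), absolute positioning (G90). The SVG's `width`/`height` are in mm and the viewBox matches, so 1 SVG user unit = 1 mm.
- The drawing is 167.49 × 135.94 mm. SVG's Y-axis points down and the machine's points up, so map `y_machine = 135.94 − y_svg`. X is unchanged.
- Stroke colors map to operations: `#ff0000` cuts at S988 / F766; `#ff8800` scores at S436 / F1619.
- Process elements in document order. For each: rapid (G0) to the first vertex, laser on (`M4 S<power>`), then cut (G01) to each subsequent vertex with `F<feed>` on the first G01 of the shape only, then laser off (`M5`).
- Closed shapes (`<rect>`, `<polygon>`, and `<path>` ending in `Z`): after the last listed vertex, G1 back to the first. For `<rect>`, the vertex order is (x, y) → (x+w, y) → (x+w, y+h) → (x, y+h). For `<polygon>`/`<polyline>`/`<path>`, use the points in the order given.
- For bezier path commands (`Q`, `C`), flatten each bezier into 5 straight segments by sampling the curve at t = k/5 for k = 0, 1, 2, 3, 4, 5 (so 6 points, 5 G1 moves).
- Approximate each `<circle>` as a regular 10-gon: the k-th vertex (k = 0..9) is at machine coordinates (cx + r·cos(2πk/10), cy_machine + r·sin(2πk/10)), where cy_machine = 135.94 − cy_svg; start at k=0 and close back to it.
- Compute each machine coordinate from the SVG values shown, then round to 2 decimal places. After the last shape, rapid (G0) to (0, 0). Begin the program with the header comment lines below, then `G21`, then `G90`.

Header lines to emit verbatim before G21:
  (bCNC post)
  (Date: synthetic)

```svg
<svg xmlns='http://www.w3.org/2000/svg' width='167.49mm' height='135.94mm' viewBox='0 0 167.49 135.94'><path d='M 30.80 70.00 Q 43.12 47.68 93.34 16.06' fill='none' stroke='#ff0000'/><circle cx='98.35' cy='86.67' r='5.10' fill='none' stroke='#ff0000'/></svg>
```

(bCNC post)
(Date: synthetic)
G21
G90
G0 X30.80 Y65.94
M4 S988
G01 X37.24 Y75.24 F766
G01 X46.72 Y85.28
G01 X59.23 Y96.07
G01 X74.77 Y107.60
G01 X93.34 Y119.88
M5
G0 X103.45 Y49.27
M4 S988
G01 X102.48 Y52.27 F766
G01 X99.93 Y54.12
G01 X96.77 Y54.12
G01 X94.22 Y52.27
G01 X93.25 Y49.27
G01 X94.22 Y46.27
G01 X96.77 Y44.42
G01 X99.93 Y44.42
G01 X102.48 Y46.27
G01 X103.45 Y49.27
M5
G0 X0.00 Y0.00

1 u = 1 mm; y_m = 135.94 − y.

[1] `<path>` quadratic bezier, #ff0000→cut S988 F766: (30.80,65.94) → (37.24,75.24) → (46.72,85.28) → (59.23,96.07) → (74.77,107.60) → (93.34,119.88)

[2] `<circle>` circle, #ff0000→cut S988 F766: (103.45,49.27) → (102.48,52.27) → (99.93,54.12) → (96.77,54.12) → (94.22,52.27) → (93.25,49.27) → (94.22,46.27) → (96.77,44.42) → (99.93,44.42) → (102.48,46.27) → (103.45,49.27) (closed)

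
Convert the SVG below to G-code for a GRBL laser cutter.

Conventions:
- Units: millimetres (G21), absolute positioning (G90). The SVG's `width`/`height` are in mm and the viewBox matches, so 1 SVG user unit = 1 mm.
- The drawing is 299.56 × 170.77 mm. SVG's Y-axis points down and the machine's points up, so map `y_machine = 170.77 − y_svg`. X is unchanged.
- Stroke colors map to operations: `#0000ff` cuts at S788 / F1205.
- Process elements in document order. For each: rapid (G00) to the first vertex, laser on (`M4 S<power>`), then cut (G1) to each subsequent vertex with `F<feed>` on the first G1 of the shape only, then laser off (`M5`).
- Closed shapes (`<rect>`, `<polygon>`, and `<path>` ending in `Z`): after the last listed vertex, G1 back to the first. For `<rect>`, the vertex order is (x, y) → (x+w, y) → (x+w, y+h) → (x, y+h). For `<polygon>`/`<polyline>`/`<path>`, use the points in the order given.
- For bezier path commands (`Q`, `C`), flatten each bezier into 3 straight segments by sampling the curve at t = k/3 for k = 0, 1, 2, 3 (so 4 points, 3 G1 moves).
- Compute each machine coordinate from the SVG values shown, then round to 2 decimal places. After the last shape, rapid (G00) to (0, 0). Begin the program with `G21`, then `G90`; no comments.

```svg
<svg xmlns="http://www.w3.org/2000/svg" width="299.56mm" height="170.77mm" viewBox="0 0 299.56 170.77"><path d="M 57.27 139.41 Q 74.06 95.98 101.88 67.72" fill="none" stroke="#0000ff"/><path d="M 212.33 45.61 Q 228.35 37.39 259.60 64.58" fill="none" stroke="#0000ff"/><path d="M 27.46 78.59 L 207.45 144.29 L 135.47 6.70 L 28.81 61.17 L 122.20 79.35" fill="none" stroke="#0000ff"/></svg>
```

1 u = 1 mm; y_m = 170.77 − y.

[1] `<path>` quadratic bezier, #0000ff→cut S788 F1205: (57.27,31.36) → (69.69,58.63) → (84.56,82.52) → (101.88,103.05)

[2] `<path>` quadratic bezier, #0000ff→cut S788 F1205: (212.33,125.16) → (224.70,126.71) → (240.46,120.38) → (259.60,106.19)

[3] `<path>` open polyline, #0000ff→cut S788 F1205: (27.46,92.18) → (207.45,26.48) → (135.47,164.07) → (28.81,109.60) → (122.20,91.42)

G21
G90
G00 X57.27 Y31.36
M4 S788
G1 X69.69 Y58.63 F1205
G1 X84.56 Y82.52
G1 X101.88 Y103.05
M5
G00 X212.33 Y125.16
M4 S788
G1 X224.70 Y126.71 F1205
G1 X240.46 Y120.38
G1 X259.60 Y106.19
M5
G00 X27.46 Y92.18
M4 S788
G1 X207.45 Y26.48 F1205
G1 X135.47 Y164.07
G1 X28.81 Y109.60
G1 X122.20 Y91.42
M5
G00 X0.00 Y0.00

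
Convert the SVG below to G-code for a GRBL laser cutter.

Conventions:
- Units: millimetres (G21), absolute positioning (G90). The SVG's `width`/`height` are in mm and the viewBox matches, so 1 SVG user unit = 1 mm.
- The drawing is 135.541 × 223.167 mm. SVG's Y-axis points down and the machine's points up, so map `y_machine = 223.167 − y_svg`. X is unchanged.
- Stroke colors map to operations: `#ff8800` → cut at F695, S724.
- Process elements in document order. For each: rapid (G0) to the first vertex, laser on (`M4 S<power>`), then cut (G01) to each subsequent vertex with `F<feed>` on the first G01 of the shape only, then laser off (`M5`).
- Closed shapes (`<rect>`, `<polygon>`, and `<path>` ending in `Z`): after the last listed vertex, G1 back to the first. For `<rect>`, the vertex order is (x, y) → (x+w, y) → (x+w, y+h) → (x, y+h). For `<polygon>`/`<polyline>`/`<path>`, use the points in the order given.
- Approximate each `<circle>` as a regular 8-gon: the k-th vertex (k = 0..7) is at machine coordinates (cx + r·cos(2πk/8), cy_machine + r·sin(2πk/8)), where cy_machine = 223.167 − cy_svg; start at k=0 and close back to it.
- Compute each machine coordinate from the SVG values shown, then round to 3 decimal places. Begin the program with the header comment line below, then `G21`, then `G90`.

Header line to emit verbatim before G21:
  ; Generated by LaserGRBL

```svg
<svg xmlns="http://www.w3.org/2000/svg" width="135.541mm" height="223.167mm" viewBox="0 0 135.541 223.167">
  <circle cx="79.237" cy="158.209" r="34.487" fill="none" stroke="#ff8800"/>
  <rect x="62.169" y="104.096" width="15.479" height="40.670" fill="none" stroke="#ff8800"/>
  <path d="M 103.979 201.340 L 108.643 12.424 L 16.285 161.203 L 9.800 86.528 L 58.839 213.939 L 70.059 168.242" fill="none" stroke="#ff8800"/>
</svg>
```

Since the viewBox matches the mm dimensions, user units are millimetres directly. The only transform is the Y-flip y_m = 223.167 − y_svg.

Shape 1 is a circle drawn with `<circle>`. Its stroke #ff8800 means cut at S724, F695. After flipping Y the toolpath is (113.724,64.958) → (103.623,89.344) → (79.237,99.445) → (54.851,89.344) → (44.750,64.958) → (54.851,40.572) → (79.237,30.471) → (103.623,40.572) → (113.724,64.958), returning to the start.

Shape 2 is a rectangle drawn with `<rect>`. Its stroke #ff8800 means cut at S724, F695. After flipping Y the toolpath is (62.169,119.071) → (77.648,119.071) → (77.648,78.401) → (62.169,78.401) → (62.169,119.071), returning to the start.

Shape 3 is a open polyline drawn with `<path>`. Its stroke #ff8800 means cut at S724, F695. After flipping Y the toolpath is (103.979,21.827) → (108.643,210.743) → (16.285,61.964) → (9.800,136.639) → (58.839,9.228) → (70.059,54.925).

; Generated by LaserGRBL
G21
G90
G0 X113.724 Y64.958
M4 S724
G01 X103.623 Y89.344 F695
G01 X79.237 Y99.445
G01 X54.851 Y89.344
G01 X44.750 Y64.958
G01 X54.851 Y40.572
G01 X79.237 Y30.471
G01 X103.623 Y40.572
G01 X113.724 Y64.958
M5
G0 X62.169 Y119.071
M4 S724
G01 X77.648 Y119.071 F695
G01 X77.648 Y78.401
G01 X62.169 Y78.401
G01 X62.169 Y119.071
M5
G0 X103.979 Y21.827
M4 S724
G01 X108.643 Y210.743 F695
G01 X16.285 Y61.964
G01 X9.800 Y136.639
G01 X58.839 Y9.228
G01 X70.059 Y54.925
M5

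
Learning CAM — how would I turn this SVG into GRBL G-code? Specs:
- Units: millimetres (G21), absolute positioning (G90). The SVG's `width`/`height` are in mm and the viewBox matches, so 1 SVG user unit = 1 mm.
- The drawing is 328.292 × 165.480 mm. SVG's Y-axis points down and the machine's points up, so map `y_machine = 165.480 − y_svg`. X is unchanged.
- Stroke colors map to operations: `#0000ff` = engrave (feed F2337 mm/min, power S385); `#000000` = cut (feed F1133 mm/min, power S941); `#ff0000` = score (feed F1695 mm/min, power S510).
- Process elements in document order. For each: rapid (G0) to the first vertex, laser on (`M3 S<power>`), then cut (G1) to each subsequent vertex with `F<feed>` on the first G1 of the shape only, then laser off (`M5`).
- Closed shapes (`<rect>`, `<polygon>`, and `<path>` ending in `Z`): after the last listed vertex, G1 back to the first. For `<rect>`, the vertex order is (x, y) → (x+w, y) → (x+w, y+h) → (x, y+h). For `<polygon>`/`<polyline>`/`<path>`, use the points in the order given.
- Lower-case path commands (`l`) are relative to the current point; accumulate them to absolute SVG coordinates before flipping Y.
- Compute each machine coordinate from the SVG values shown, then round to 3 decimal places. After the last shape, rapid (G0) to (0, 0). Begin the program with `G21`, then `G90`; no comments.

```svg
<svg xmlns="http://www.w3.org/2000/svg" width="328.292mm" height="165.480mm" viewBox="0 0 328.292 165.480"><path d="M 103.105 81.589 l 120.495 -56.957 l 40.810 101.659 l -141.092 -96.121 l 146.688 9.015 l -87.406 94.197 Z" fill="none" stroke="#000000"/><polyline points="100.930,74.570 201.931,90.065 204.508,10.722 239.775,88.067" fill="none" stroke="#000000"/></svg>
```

G21
G90
G0 X103.105 Y83.891
M3 S941
G1 X223.600 Y140.848 F1133
G1 X264.410 Y39.189
G1 X123.318 Y135.310
G1 X270.006 Y126.295
G1 X182.600 Y32.098
G1 X103.105 Y83.891
M5
G0 X100.930 Y90.910
M3 S941
G1 X201.931 Y75.415 F1133
G1 X204.508 Y154.758
G1 X239.775 Y77.413
M5
G0 X0.000 Y0.000

1 u = 1 mm; y_m = 165.480 − y.

[1] `<path>` closed polygon, #000000→cut S941 F1133: (103.105,83.891) → (223.600,140.848) → (264.410,39.189) → (123.318,135.310) → (270.006,126.295) → (182.600,32.098) → (103.105,83.891) (closed)

[2] `<polyline>` open polyline, #000000→cut S941 F1133: (100.930,90.910) → (201.931,75.415) → (204.508,154.758) → (239.775,77.413)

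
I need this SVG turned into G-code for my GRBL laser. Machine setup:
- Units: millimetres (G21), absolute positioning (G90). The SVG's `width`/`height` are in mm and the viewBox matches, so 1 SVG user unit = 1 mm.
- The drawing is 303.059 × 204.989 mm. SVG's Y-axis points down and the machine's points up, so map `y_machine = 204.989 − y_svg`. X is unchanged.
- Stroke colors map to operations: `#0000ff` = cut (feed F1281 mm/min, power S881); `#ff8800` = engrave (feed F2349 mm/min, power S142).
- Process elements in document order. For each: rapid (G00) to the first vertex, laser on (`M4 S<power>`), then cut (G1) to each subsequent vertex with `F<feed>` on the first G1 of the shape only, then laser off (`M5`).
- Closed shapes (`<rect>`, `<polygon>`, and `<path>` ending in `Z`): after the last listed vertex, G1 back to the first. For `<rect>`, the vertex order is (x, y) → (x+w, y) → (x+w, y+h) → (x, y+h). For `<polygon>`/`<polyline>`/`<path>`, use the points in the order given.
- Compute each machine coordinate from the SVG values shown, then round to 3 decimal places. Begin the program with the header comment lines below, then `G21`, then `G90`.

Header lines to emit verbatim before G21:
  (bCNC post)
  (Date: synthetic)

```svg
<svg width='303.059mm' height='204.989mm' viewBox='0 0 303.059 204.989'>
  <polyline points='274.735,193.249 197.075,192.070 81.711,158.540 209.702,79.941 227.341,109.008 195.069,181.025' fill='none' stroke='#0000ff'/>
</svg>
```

(bCNC post)
(Date: synthetic)
G21
G90
G00 X274.735 Y11.740
M4 S881
G1 X197.075 Y12.919 F1281
G1 X81.711 Y46.449
G1 X209.702 Y125.048
G1 X227.341 Y95.981
G1 X195.069 Y23.964
M5

1 u = 1 mm; y_m = 204.989 − y.

[1] `<polyline>` open polyline, #0000ff→cut S881 F1281: (274.735,11.740) → (197.075,12.919) → (81.711,46.449) → (209.702,125.048) → (227.341,95.981) → (195.069,23.964)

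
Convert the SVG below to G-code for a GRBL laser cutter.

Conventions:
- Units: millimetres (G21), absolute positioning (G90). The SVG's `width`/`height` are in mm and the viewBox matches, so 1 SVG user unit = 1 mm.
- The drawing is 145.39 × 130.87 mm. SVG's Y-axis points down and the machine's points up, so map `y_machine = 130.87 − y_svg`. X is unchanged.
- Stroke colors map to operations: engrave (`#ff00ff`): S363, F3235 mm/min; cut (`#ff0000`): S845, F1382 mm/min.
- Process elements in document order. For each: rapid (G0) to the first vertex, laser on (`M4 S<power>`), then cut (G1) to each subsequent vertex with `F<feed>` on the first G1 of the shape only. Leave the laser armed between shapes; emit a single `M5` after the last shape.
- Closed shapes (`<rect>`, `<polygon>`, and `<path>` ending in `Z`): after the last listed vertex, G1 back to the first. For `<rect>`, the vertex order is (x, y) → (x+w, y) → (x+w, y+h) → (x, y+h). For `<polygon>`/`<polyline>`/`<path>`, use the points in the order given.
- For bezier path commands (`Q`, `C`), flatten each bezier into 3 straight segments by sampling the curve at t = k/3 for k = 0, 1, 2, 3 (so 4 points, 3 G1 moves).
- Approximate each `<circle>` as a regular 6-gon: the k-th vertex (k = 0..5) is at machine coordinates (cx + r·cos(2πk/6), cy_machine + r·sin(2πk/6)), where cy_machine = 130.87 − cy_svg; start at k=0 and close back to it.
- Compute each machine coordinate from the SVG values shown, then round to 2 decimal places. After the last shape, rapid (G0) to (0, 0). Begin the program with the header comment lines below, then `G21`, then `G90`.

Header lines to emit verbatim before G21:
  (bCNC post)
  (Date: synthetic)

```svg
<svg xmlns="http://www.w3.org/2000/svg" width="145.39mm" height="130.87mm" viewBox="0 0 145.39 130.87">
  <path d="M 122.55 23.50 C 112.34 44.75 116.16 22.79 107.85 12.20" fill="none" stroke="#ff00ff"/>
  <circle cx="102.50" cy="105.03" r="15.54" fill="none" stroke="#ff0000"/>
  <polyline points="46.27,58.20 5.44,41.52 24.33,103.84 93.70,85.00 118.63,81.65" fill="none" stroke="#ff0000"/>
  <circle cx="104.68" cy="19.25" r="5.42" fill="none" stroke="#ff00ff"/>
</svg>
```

viewBox `0 0 145.39 130.87` with mm width/height → 1 unit = 1 mm. Flip: y_m = 130.87 − y_svg.

**Shape 1** — `<path>` cubic bezier, stroke `#ff00ff` → engrave (S363, F3235). Control points (SVG): P0=(122.55,23.50), P1=(112.34,44.75), P2=(116.16,22.79), P3=(107.85,12.20); sampled at t=k/3. Machine vertices: (122.55,107.37) → (116.05,98.50) → (113.09,106.31) → (107.85,118.67). Open path.

**Shape 2** — `<circle>` circle, stroke `#ff0000` → cut (S845, F1382). Machine vertices: (118.04,25.84) → (110.27,39.30) → (94.73,39.30) → (86.96,25.84) → (94.73,12.38) → (110.27,12.38) → (118.04,25.84). Closed: final G1 returns to the first vertex.

**Shape 3** — `<polyline>` open polyline, stroke `#ff0000` → cut (S845, F1382). Machine vertices: (46.27,72.67) → (5.44,89.35) → (24.33,27.03) → (93.70,45.87) → (118.63,49.22). Open path.

**Shape 4** — `<circle>` circle, stroke `#ff00ff` → engrave (S363, F3235). Machine vertices: (110.10,111.62) → (107.39,116.31) → (101.97,116.31) → (99.26,111.62) → (101.97,106.93) → (107.39,106.93) → (110.10,111.62). Closed: final G1 returns to the first vertex.

(bCNC post)
(Date: synthetic)
G21
G90
G0 X122.55 Y107.37
M4 S363
G1 X116.05 Y98.50 F3235
G1 X113.09 Y106.31
G1 X107.85 Y118.67
G0 X118.04 Y25.84
M4 S845
G1 X110.27 Y39.30 F1382
G1 X94.73 Y39.30
G1 X86.96 Y25.84
G1 X94.73 Y12.38
G1 X110.27 Y12.38
G1 X118.04 Y25.84
G0 X46.27 Y72.67
M4 S845
G1 X5.44 Y89.35 F1382
G1 X24.33 Y27.03
G1 X93.70 Y45.87
G1 X118.63 Y49.22
G0 X110.10 Y111.62
M4 S363
G1 X107.39 Y116.31 F3235
G1 X101.97 Y116.31
G1 X99.26 Y111.62
G1 X101.97 Y106.93
G1 X107.39 Y106.93
G1 X110.10 Y111.62
M5
G0 X0.00 Y0.00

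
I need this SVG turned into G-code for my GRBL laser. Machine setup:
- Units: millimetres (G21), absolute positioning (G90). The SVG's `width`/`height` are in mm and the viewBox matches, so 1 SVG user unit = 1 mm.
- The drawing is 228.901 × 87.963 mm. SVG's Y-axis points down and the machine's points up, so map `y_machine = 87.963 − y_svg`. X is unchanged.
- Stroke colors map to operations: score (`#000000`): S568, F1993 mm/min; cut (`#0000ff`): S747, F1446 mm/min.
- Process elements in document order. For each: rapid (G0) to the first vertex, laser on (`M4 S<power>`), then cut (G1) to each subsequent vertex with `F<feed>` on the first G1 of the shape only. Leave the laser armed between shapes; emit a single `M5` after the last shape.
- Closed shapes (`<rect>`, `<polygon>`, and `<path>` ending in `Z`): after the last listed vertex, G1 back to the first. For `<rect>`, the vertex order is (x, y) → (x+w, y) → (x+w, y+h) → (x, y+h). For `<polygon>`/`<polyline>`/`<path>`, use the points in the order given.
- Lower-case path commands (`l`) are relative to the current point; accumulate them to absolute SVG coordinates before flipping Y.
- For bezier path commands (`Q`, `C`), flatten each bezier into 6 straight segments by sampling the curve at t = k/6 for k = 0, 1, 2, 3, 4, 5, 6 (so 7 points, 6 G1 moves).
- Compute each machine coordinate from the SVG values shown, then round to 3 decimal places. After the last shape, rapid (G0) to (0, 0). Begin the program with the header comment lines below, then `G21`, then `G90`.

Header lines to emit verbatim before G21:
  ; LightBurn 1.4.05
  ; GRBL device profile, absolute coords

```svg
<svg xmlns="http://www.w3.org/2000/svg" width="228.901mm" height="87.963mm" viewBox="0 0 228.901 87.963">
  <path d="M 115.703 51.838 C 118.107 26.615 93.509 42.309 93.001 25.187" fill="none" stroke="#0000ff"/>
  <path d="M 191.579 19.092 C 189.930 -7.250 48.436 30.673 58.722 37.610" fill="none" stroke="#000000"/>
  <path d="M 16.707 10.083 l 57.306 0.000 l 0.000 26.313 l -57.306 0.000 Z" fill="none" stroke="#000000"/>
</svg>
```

; LightBurn 1.4.05
; GRBL device profile, absolute coords
G21
G90
G0 X115.703 Y36.125
M4 S747
G1 X114.891 Y45.668 F1446
G1 X110.999 Y50.440
G1 X105.444 Y52.488
G1 X99.647 Y53.862
G1 X95.026 Y56.608
G1 X93.001 Y62.776
G0 X191.579 Y68.871
M4 S568
G1 X180.451 Y77.128 F1993
G1 X154.116 Y77.319
G1 X120.675 Y72.092
G1 X88.228 Y64.091
G1 X64.877 Y55.963
G1 X58.722 Y50.353
G0 X16.707 Y77.880
M4 S568
G1 X74.013 Y77.880 F1993
G1 X74.013 Y51.567
G1 X16.707 Y51.567
G1 X16.707 Y77.880
M5
G0 X0.000 Y0.000

Since the viewBox matches the mm dimensions, user units are millimetres directly. The only transform is the Y-flip y_m = 87.963 − y_svg.

Shape 1 is a cubic bezier drawn with `<path>`. Its stroke #0000ff means cut at S747, F1446. After flipping Y the toolpath is (115.703,36.125) → (114.891,45.668) → (110.999,50.440) → (105.444,52.488) → (99.647,53.862) → (95.026,56.608) → (93.001,62.776).

Shape 2 is a cubic bezier drawn with `<path>`. Its stroke #000000 means score at S568, F1993. After flipping Y the toolpath is (191.579,68.871) → (180.451,77.128) → (154.116,77.319) → (120.675,72.092) → (88.228,64.091) → (64.877,55.963) → (58.722,50.353).

Shape 3 is a rectangle drawn with `<path>`. Its stroke #000000 means score at S568, F1993. After flipping Y the toolpath is (16.707,77.880) → (74.013,77.880) → (74.013,51.567) → (16.707,51.567) → (16.707,77.880), returning to the start.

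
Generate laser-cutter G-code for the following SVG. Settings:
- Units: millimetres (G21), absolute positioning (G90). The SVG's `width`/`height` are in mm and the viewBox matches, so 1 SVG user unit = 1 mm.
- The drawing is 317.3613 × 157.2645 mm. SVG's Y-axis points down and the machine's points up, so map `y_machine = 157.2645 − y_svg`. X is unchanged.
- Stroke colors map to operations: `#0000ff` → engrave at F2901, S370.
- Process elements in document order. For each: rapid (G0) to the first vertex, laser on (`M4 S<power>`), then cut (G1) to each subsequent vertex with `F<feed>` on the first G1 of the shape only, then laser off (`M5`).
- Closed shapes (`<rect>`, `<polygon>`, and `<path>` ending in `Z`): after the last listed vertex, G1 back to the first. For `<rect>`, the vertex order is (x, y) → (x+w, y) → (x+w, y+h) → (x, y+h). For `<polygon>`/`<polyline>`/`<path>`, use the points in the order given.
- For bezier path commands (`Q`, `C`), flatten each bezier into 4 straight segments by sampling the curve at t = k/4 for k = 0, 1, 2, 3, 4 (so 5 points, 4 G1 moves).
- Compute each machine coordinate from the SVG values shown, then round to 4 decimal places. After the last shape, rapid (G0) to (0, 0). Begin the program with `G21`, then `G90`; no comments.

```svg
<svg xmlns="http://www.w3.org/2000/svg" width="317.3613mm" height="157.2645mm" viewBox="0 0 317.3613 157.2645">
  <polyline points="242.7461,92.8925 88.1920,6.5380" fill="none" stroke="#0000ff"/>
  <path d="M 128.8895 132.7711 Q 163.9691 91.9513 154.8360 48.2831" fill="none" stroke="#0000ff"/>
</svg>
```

1 u = 1 mm; y_m = 157.2645 − y.

[1] `<polyline>` line segment, #0000ff→engrave S370 F2901: (242.7461,64.3720) → (88.1920,150.7265)

[2] `<path>` quadratic bezier, #0000ff→engrave S370 F2901: (128.8895,24.4934) → (143.6660,45.0813) → (152.9159,66.0253) → (156.6393,87.3253) → (154.8360,108.9814)

G21
G90
G0 X242.7461 Y64.3720
M4 S370
G1 X88.1920 Y150.7265 F2901
M5
G0 X128.8895 Y24.4934
M4 S370
G1 X143.6660 Y45.0813 F2901
G1 X152.9159 Y66.0253
G1 X156.6393 Y87.3253
G1 X154.8360 Y108.9814
M5
G0 X0.0000 Y0.0000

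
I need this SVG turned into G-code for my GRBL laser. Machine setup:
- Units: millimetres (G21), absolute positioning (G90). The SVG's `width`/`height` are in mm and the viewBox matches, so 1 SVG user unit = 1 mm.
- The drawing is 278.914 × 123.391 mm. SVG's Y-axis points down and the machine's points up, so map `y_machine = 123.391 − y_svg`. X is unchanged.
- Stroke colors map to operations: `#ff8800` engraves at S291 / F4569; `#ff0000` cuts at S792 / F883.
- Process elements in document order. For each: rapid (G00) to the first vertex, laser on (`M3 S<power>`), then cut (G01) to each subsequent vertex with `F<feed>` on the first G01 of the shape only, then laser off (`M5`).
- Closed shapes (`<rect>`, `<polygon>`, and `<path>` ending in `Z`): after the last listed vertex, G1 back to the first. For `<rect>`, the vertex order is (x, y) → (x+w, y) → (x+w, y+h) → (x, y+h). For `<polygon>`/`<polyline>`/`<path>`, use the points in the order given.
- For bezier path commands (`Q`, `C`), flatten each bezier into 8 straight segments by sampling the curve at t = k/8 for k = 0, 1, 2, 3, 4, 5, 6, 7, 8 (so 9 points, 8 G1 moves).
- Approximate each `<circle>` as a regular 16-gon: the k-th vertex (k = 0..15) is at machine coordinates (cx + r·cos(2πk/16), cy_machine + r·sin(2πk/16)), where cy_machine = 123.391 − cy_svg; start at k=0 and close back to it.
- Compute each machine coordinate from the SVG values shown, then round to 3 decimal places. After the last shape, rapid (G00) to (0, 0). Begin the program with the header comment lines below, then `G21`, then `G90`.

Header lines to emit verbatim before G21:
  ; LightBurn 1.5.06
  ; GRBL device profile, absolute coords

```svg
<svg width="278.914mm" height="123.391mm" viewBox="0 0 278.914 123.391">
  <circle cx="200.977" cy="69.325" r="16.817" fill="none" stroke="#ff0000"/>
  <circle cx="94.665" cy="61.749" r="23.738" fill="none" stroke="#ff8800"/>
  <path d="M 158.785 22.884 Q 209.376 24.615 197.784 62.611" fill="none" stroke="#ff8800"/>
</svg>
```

Since the viewBox matches the mm dimensions, user units are millimetres directly. The only transform is the Y-flip y_m = 123.391 − y_svg.

Shape 1 is a circle drawn with `<circle>`. Its stroke #ff0000 means cut at S792, F883. After flipping Y the toolpath is (217.794,54.066) → (216.514,60.502) → (212.868,65.957) → (207.413,69.603) → (200.977,70.883) → (194.541,69.603) → (189.086,65.957) → (185.440,60.502) → (184.160,54.066) → (185.440,47.630) → (189.086,42.175) → (194.541,38.529) → (200.977,37.249) → (207.413,38.529) → (212.868,42.175) → (216.514,47.630) → (217.794,54.066), returning to the start.

Shape 2 is a circle drawn with `<circle>`. Its stroke #ff8800 means engrave at S291, F4569. After flipping Y the toolpath is (118.403,61.642) → (116.596,70.726) → (111.450,78.427) → (103.749,83.573) → (94.665,85.380) → (85.581,83.573) → (77.880,78.427) → (72.734,70.726) → (70.927,61.642) → (72.734,52.558) → (77.880,44.857) → (85.581,39.711) → (94.665,37.904) → (103.749,39.711) → (111.450,44.857) → (116.596,52.558) → (118.403,61.642), returning to the start.

Shape 3 is a quadratic bezier drawn with `<path>`. Its stroke #ff8800 means engrave at S291, F4569. After flipping Y the toolpath is (158.785,100.507) → (170.461,99.508) → (180.194,97.375) → (187.984,94.109) → (193.830,89.710) → (197.734,84.177) → (199.694,77.511) → (199.710,69.712) → (197.784,60.780).

; LightBurn 1.5.06
; GRBL device profile, absolute coords
G21
G90
G00 X217.794 Y54.066
M3 S792
G01 X216.514 Y60.502 F883
G01 X212.868 Y65.957
G01 X207.413 Y69.603
G01 X200.977 Y70.883
G01 X194.541 Y69.603
G01 X189.086 Y65.957
G01 X185.440 Y60.502
G01 X184.160 Y54.066
G01 X185.440 Y47.630
G01 X189.086 Y42.175
G01 X194.541 Y38.529
G01 X200.977 Y37.249
G01 X207.413 Y38.529
G01 X212.868 Y42.175
G01 X216.514 Y47.630
G01 X217.794 Y54.066
M5
G00 X118.403 Y61.642
M3 S291
G01 X116.596 Y70.726 F4569
G01 X111.450 Y78.427
G01 X103.749 Y83.573
G01 X94.665 Y85.380
G01 X85.581 Y83.573
G01 X77.880 Y78.427
G01 X72.734 Y70.726
G01 X70.927 Y61.642
G01 X72.734 Y52.558
G01 X77.880 Y44.857
G01 X85.581 Y39.711
G01 X94.665 Y37.904
G01 X103.749 Y39.711
G01 X111.450 Y44.857
G01 X116.596 Y52.558
G01 X118.403 Y61.642
M5
G00 X158.785 Y100.507
M3 S291
G01 X170.461 Y99.508 F4569
G01 X180.194 Y97.375
G01 X187.984 Y94.109
G01 X193.830 Y89.710
G01 X197.734 Y84.177
G01 X199.694 Y77.511
G01 X199.710 Y69.712
G01 X197.784 Y60.780
M5
G00 X0.000 Y0.000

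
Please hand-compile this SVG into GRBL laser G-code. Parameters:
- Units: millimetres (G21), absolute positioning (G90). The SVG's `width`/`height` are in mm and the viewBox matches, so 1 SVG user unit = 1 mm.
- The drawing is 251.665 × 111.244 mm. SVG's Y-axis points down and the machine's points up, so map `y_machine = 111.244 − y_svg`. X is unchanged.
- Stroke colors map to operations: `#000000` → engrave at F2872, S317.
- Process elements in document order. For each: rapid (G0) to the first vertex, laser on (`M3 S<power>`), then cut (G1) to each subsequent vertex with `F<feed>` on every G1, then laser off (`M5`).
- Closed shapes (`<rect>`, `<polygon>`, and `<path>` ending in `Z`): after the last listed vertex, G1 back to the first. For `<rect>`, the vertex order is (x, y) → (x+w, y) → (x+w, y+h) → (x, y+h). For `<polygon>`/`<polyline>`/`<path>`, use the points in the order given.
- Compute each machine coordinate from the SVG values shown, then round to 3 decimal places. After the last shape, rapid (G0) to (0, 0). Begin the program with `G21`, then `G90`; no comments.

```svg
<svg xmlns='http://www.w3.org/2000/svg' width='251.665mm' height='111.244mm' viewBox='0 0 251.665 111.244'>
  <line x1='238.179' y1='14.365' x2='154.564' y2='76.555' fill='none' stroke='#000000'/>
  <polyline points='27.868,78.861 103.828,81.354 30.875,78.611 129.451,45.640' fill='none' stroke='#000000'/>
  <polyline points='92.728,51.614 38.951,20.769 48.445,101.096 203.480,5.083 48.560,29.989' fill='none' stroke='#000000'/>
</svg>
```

Since the viewBox matches the mm dimensions, user units are millimetres directly. The only transform is the Y-flip y_m = 111.244 − y_svg.

Shape 1 is a line segment drawn with `<line>`. Its stroke #000000 means engrave at S317, F2872. After flipping Y the toolpath is (238.179,96.879) → (154.564,34.689).

Shape 2 is a open polyline drawn with `<polyline>`. Its stroke #000000 means engrave at S317, F2872. After flipping Y the toolpath is (27.868,32.383) → (103.828,29.890) → (30.875,32.633) → (129.451,65.604).

Shape 3 is a open polyline drawn with `<polyline>`. Its stroke #000000 means engrave at S317, F2872. After flipping Y the toolpath is (92.728,59.630) → (38.951,90.475) → (48.445,10.148) → (203.480,106.161) → (48.560,81.255).

G21
G90
G0 X238.179 Y96.879
M3 S317
G1 X154.564 Y34.689 F2872
M5
G0 X27.868 Y32.383
M3 S317
G1 X103.828 Y29.890 F2872
G1 X30.875 Y32.633 F2872
G1 X129.451 Y65.604 F2872
M5
G0 X92.728 Y59.630
M3 S317
G1 X38.951 Y90.475 F2872
G1 X48.445 Y10.148 F2872
G1 X203.480 Y106.161 F2872
G1 X48.560 Y81.255 F2872
M5
G0 X0.000 Y0.000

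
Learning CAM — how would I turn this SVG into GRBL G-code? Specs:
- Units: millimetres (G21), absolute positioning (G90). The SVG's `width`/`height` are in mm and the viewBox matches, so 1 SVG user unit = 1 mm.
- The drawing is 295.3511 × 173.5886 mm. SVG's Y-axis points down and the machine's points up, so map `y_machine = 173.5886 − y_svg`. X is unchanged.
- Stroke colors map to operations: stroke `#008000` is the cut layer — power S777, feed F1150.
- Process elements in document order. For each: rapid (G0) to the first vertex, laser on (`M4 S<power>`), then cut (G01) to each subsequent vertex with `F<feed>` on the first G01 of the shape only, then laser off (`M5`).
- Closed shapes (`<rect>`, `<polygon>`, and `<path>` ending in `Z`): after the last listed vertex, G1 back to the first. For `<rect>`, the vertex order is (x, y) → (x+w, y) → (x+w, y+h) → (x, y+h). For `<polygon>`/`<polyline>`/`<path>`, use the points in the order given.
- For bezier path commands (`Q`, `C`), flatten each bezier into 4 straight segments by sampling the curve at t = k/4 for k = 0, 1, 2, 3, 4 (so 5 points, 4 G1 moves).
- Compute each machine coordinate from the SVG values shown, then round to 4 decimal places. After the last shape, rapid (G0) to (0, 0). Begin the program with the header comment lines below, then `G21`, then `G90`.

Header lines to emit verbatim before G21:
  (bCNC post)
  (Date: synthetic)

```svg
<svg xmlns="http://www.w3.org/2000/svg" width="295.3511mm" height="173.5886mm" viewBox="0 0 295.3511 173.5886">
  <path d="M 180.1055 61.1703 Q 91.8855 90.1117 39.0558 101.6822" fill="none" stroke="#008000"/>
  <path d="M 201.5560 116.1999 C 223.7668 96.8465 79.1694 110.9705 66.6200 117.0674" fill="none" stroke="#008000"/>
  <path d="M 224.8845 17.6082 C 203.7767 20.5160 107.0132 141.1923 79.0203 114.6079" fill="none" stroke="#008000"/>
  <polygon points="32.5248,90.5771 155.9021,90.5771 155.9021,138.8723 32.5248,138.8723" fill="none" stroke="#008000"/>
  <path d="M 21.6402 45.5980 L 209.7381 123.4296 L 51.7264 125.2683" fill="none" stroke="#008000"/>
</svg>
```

(bCNC post)
(Date: synthetic)
G21
G90
G0 X180.1055 Y112.4183
M4 S777
G01 X138.2074 Y99.0333 F1150
G01 X100.7331 Y87.8196
G01 X67.6825 Y78.7773
G01 X39.0558 Y71.9064
M5
G0 X201.5560 Y57.3887
M4 S777
G01 X191.6072 Y66.2752 F1150
G01 X147.1231 Y66.4988
G01 X96.1214 Y61.9504
G01 X66.6200 Y56.5212
M5
G0 X224.8845 Y155.9804
M4 S777
G01 X197.1249 Y135.8590 F1150
G01 X154.5343 Y96.4210
G01 X110.6528 Y62.5127
G01 X79.0203 Y58.9807
M5
G0 X32.5248 Y83.0115
M4 S777
G01 X155.9021 Y83.0115 F1150
G01 X155.9021 Y34.7163
G01 X32.5248 Y34.7163
G01 X32.5248 Y83.0115
M5
G0 X21.6402 Y127.9906
M4 S777
G01 X209.7381 Y50.1590 F1150
G01 X51.7264 Y48.3203
M5
G0 X0.0000 Y0.0000

viewBox `0 0 295.3511 173.5886` with mm width/height → 1 unit = 1 mm. Flip: y_m = 173.5886 − y_svg.

**Shape 1** — `<path>` quadratic bezier, stroke `#008000` → cut (S777, F1150). Control points (SVG): P0=(180.1055,61.1703), P1=(91.8855,90.1117), P2=(39.0558,101.6822); sampled at t=k/4. Machine vertices: (180.1055,112.4183) → (138.2074,99.0333) → (100.7331,87.8196) → (67.6825,78.7773) → (39.0558,71.9064). Open path.

**Shape 2** — `<path>` cubic bezier, stroke `#008000` → cut (S777, F1150). Control points (SVG): P0=(201.5560,116.1999), P1=(223.7668,96.8465), P2=(79.1694,110.9705), P3=(66.6200,117.0674); sampled at t=k/4. Machine vertices: (201.5560,57.3887) → (191.6072,66.2752) → (147.1231,66.4988) → (96.1214,61.9504) → (66.6200,56.5212). Open path.

**Shape 3** — `<path>` cubic bezier, stroke `#008000` → cut (S777, F1150). Control points (SVG): P0=(224.8845,17.6082), P1=(203.7767,20.5160), P2=(107.0132,141.1923), P3=(79.0203,114.6079); sampled at t=k/4. Machine vertices: (224.8845,155.9804) → (197.1249,135.8590) → (154.5343,96.4210) → (110.6528,62.5127) → (79.0203,58.9807). Open path.

**Shape 4** — `<polygon>` rectangle, stroke `#008000` → cut (S777, F1150). Machine vertices: (32.5248,83.0115) → (155.9021,83.0115) → (155.9021,34.7163) → (32.5248,34.7163) → (32.5248,83.0115). Closed: final G1 returns to the first vertex.

**Shape 5** — `<path>` open polyline, stroke `#008000` → cut (S777, F1150). Machine vertices: (21.6402,127.9906) → (209.7381,50.1590) → (51.7264,48.3203). Open path.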